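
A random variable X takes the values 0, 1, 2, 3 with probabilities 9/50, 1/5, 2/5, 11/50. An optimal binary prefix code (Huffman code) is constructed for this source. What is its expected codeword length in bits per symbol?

Repeatedly combine the two least-probable nodes; the expected code length is the sum of the merged weights.
merge 9/50 + 1/5 → 19/50
merge 11/50 + 19/50 → 3/5
merge 2/5 + 3/5 → 1
L = 19/50 + 3/5 + 1 = 99/50 = 1.98 bits/symbol.

1.98 bits/symbol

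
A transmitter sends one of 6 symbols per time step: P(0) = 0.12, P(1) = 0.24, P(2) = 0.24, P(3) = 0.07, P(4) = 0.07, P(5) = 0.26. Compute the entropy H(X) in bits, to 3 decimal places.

H = −Σ pᵢ log₂ pᵢ.
−0.12·log₂(0.12) = 0.3671
−0.24·log₂(0.24) = 0.4941
−0.24·log₂(0.24) = 0.4941
−0.07·log₂(0.07) = 0.2686
−0.07·log₂(0.07) = 0.2686
−0.26·log₂(0.26) = 0.5053
Sum ≈ 2.3977 → 2.398 bits.

2.398 bits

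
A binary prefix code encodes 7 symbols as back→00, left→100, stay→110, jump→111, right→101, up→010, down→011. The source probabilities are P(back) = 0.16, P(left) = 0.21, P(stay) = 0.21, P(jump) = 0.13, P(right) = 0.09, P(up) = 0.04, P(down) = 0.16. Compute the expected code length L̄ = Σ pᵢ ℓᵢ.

L̄ = Σ pᵢ·ℓᵢ = 0.16·2 + 0.21·3 + 0.21·3 + 0.13·3 + 0.09·3 + 0.04·3 + 0.16·3 = 2.84 bits/symbol.

2.84 bits/symbol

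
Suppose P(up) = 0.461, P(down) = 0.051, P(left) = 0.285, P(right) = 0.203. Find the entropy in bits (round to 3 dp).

1.717 bits

H = −Σ pᵢ log₂ pᵢ.
−0.461·log₂(0.461) = 0.5150
−0.051·log₂(0.051) = 0.2190
−0.285·log₂(0.285) = 0.5161
−0.203·log₂(0.203) = 0.4670
Sum ≈ 1.7171 → 1.717 bits.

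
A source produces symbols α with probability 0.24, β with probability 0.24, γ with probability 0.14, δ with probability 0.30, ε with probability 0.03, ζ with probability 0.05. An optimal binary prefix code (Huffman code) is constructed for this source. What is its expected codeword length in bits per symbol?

Repeatedly combine the two least-probable nodes; the expected code length is the sum of the merged weights.
merge 3/100 + 1/20 → 2/25
merge 2/25 + 7/50 → 11/50
merge 11/50 + 6/25 → 23/50
merge 6/25 + 3/10 → 27/50
merge 23/50 + 27/50 → 1
L = 2/25 + 11/50 + 23/50 + 27/50 + 1 = 23/10 = 2.3 bits/symbol.

2.3 bits/symbol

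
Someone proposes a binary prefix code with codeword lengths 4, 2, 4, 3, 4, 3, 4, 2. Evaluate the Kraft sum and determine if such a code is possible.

With common denominator 2^4 = 16: Σ 2^(−ℓᵢ) = 1/16 + 4/16 + 1/16 + 2/16 + 1/16 + 2/16 + 1/16 + 4/16 = 16/16 = 1.
Kraft's inequality requires Σ ≤ 1; here Σ = 1 ≤ 1, so such a prefix code exists.

1; yes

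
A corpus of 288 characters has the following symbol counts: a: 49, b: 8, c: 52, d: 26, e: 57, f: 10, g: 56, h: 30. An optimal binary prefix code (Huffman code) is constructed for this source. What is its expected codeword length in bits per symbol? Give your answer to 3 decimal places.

2.823 bits/symbol

Probabilities are the counts divided by 288.
Repeatedly combine the two least-probable nodes; the expected code length is the sum of the merged weights.
merge 1/36 + 5/144 → 1/16
merge 1/16 + 13/144 → 11/72
merge 5/48 + 11/72 → 37/144
merge 49/288 + 13/72 → 101/288
merge 7/36 + 19/96 → 113/288
merge 37/144 + 101/288 → 175/288
merge 113/288 + 175/288 → 1
L = 1/16 + 11/72 + 37/144 + 101/288 + 113/288 + 175/288 + 1 = 271/96 ≈ 2.823 bits/symbol.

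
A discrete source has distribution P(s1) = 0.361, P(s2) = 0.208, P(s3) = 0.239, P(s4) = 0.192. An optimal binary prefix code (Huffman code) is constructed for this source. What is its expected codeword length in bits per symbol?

Repeatedly combine the two least-probable nodes; the expected code length is the sum of the merged weights.
merge 24/125 + 26/125 → 2/5
merge 239/1000 + 361/1000 → 3/5
merge 2/5 + 3/5 → 1
L = 2/5 + 3/5 + 1 = 2 bits/symbol.

2 bits/symbol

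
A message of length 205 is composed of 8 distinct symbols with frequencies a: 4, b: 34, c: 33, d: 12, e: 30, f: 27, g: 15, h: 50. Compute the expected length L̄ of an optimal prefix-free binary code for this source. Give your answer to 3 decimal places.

2.820 bits/symbol

Probabilities are the counts divided by 205.
Repeatedly combine the two least-probable nodes; the expected code length is the sum of the merged weights.
merge 4/205 + 12/205 → 16/205
merge 3/41 + 16/205 → 31/205
merge 27/205 + 6/41 → 57/205
merge 31/205 + 33/205 → 64/205
merge 34/205 + 10/41 → 84/205
merge 57/205 + 64/205 → 121/205
merge 84/205 + 121/205 → 1
L = 16/205 + 31/205 + 57/205 + 64/205 + 84/205 + 121/205 + 1 = 578/205 ≈ 2.820 bits/symbol.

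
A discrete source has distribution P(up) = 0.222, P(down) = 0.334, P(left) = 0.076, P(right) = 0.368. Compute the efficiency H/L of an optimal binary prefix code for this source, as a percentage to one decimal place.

94.5%

Entropy H = −Σ p log₂ p ≈ 1.8238 bits.
Huffman merges: 19/250+111/500→149/500; 149/500+167/500→79/125; 46/125+79/125→1. L = 193/100 ≈ 1.9300.
Efficiency = H/L = 1.8238/1.9300 = 94.5%.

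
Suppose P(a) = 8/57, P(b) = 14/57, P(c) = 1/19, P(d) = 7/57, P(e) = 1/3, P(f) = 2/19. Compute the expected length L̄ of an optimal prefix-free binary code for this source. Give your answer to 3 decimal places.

Repeatedly combine the two least-probable nodes; the expected code length is the sum of the merged weights.
merge 1/19 + 2/19 → 3/19
merge 7/57 + 8/57 → 5/19
merge 3/19 + 14/57 → 23/57
merge 5/19 + 1/3 → 34/57
merge 23/57 + 34/57 → 1
L = 3/19 + 5/19 + 23/57 + 34/57 + 1 = 46/19 ≈ 2.421 bits/symbol.

2.421 bits/symbol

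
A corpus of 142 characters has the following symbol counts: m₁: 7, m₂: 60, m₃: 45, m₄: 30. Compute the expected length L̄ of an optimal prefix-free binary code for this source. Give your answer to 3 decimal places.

1.838 bits/symbol

Probabilities are the counts divided by 142.
Repeatedly combine the two least-probable nodes; the expected code length is the sum of the merged weights.
merge 7/142 + 15/71 → 37/142
merge 37/142 + 45/142 → 41/71
merge 30/71 + 41/71 → 1
L = 37/142 + 41/71 + 1 = 261/142 ≈ 1.838 bits/symbol.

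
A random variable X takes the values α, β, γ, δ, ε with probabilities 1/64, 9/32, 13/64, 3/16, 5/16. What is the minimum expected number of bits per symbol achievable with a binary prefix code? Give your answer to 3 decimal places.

2.203 bits/symbol

Repeatedly combine the two least-probable nodes; the expected code length is the sum of the merged weights.
merge 1/64 + 3/16 → 13/64
merge 13/64 + 13/64 → 13/32
merge 9/32 + 5/16 → 19/32
merge 13/32 + 19/32 → 1
L = 13/64 + 13/32 + 19/32 + 1 = 141/64 ≈ 2.203 bits/symbol.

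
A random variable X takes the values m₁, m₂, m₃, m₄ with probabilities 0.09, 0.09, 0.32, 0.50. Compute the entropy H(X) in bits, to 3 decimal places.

H = −Σ pᵢ log₂ pᵢ.
−0.09·log₂(0.09) = 0.3127
−0.09·log₂(0.09) = 0.3127
−0.32·log₂(0.32) = 0.5260
−0.50·log₂(0.50) = 0.5000
Sum ≈ 1.6513 → 1.651 bits.

1.651 bits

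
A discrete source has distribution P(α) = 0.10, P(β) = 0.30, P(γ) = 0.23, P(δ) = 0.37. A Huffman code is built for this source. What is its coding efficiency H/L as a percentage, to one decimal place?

95.5%

Entropy H = −Σ p log₂ p ≈ 1.8717 bits.
Huffman merges: 1/10+23/100→33/100; 3/10+33/100→63/100; 37/100+63/100→1. L = 49/25 ≈ 1.9600.
Efficiency = H/L = 1.8717/1.9600 = 95.5%.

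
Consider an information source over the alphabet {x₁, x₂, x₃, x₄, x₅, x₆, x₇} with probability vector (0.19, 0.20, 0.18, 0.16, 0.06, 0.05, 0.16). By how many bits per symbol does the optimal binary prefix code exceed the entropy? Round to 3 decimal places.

0.049 bits

Entropy H = −Σ p log₂ p ≈ 2.6706 bits.
Huffman merges: 1/20+3/50→11/100; 11/100+4/25→27/100; 4/25+9/50→17/50; 19/100+1/5→39/100; 27/100+17/50→61/100; 39/100+61/100→1. L = 68/25 ≈ 2.7200.
L − H = 2.7200 − 2.6706 = 0.049 bits.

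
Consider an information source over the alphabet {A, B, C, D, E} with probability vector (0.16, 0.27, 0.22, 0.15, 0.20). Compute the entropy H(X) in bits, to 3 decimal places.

H = −Σ pᵢ log₂ pᵢ.
−0.16·log₂(0.16) = 0.4230
−0.27·log₂(0.27) = 0.5100
−0.22·log₂(0.22) = 0.4806
−0.15·log₂(0.15) = 0.4105
−0.20·log₂(0.20) = 0.4644
Sum ≈ 2.2885 → 2.289 bits.

2.289 bits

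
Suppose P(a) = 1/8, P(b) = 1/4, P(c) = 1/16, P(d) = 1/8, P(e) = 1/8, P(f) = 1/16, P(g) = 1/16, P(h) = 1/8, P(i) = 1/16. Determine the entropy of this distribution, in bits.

Each probability is a power of 1/2, so log₂(1/p) is an integer.
H = Σ p·log₂(1/p) = 1/8·3 + 1/4·2 + 1/16·4 + 1/8·3 + 1/8·3 + 1/16·4 + 1/16·4 + 1/8·3 + 1/16·4 = 3 bits.

3 bits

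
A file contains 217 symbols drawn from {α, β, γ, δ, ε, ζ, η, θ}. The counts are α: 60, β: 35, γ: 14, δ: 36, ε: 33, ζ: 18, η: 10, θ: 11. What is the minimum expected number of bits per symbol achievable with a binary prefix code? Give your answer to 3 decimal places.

2.802 bits/symbol

Probabilities are the counts divided by 217.
Repeatedly combine the two least-probable nodes; the expected code length is the sum of the merged weights.
merge 10/217 + 11/217 → 3/31
merge 2/31 + 18/217 → 32/217
merge 3/31 + 32/217 → 53/217
merge 33/217 + 5/31 → 68/217
merge 36/217 + 53/217 → 89/217
merge 60/217 + 68/217 → 128/217
merge 89/217 + 128/217 → 1
L = 3/31 + 32/217 + 53/217 + 68/217 + 89/217 + 128/217 + 1 = 608/217 ≈ 2.802 bits/symbol.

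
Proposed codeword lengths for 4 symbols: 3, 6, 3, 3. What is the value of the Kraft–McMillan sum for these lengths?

0.390625

With common denominator 2^6 = 64: Σ 2^(−ℓᵢ) = 8/64 + 1/64 + 8/64 + 8/64 = 25/64 = 0.390625.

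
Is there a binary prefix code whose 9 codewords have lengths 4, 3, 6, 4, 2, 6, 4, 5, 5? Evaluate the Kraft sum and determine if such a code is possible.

0.65625; yes

With common denominator 2^6 = 64: Σ 2^(−ℓᵢ) = 4/64 + 8/64 + 1/64 + 4/64 + 16/64 + 1/64 + 4/64 + 2/64 + 2/64 = 42/64 = 0.65625.
Kraft's inequality requires Σ ≤ 1; here Σ = 0.65625 ≤ 1, so such a prefix code exists.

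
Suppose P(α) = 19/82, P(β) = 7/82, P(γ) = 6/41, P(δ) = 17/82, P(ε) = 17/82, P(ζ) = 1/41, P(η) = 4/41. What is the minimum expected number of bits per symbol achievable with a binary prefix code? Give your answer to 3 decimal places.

2.671 bits/symbol

Repeatedly combine the two least-probable nodes; the expected code length is the sum of the merged weights.
merge 1/41 + 7/82 → 9/82
merge 4/41 + 9/82 → 17/82
merge 6/41 + 17/82 → 29/82
merge 17/82 + 17/82 → 17/41
merge 19/82 + 29/82 → 24/41
merge 17/41 + 24/41 → 1
L = 9/82 + 17/82 + 29/82 + 17/41 + 24/41 + 1 = 219/82 ≈ 2.671 bits/symbol.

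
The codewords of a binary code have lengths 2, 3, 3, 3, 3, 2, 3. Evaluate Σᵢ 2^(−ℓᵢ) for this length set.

1.125

With common denominator 2^3 = 8: Σ 2^(−ℓᵢ) = 2/8 + 1/8 + 1/8 + 1/8 + 1/8 + 2/8 + 1/8 = 9/8 = 1.125.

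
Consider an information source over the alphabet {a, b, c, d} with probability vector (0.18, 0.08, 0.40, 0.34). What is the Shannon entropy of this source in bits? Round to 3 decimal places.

1.795 bits

H = −Σ pᵢ log₂ pᵢ.
−0.18·log₂(0.18) = 0.4453
−0.08·log₂(0.08) = 0.2915
−0.40·log₂(0.40) = 0.5288
−0.34·log₂(0.34) = 0.5292
Sum ≈ 1.7948 → 1.795 bits.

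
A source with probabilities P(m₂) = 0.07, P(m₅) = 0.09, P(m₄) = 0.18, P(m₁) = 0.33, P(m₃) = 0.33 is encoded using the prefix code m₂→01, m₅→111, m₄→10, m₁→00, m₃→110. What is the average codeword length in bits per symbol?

2.42 bits/symbol

L̄ = Σ pᵢ·ℓᵢ = 0.07·2 + 0.09·3 + 0.18·2 + 0.33·2 + 0.33·3 = 2.42 bits/symbol.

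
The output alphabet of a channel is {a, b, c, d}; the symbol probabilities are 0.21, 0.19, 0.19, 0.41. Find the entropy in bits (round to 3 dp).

1.911 bits

H = −Σ pᵢ log₂ pᵢ.
−0.21·log₂(0.21) = 0.4728
−0.19·log₂(0.19) = 0.4552
−0.19·log₂(0.19) = 0.4552
−0.41·log₂(0.41) = 0.5274
Sum ≈ 1.9107 → 1.911 bits.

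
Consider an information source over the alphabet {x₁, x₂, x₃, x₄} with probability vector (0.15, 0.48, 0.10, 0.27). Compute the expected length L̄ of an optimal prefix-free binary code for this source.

1.77 bits/symbol

Repeatedly combine the two least-probable nodes; the expected code length is the sum of the merged weights.
merge 1/10 + 3/20 → 1/4
merge 1/4 + 27/100 → 13/25
merge 12/25 + 13/25 → 1
L = 1/4 + 13/25 + 1 = 177/100 = 1.77 bits/symbol.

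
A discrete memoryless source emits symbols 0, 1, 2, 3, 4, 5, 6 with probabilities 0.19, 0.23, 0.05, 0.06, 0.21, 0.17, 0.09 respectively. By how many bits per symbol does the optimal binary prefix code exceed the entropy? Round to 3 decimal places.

Entropy H = −Σ p log₂ p ≈ 2.6226 bits.
Huffman merges: 1/20+3/50→11/100; 9/100+11/100→1/5; 17/100+19/100→9/25; 1/5+21/100→41/100; 23/100+9/25→59/100; 41/100+59/100→1. L = 267/100 ≈ 2.6700.
L − H = 2.6700 − 2.6226 = 0.047 bits.

0.047 bits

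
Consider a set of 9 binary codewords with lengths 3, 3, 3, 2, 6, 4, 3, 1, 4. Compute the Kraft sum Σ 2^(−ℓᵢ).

With common denominator 2^6 = 64: Σ 2^(−ℓᵢ) = 8/64 + 8/64 + 8/64 + 16/64 + 1/64 + 4/64 + 8/64 + 32/64 + 4/64 = 89/64 = 1.390625.

1.390625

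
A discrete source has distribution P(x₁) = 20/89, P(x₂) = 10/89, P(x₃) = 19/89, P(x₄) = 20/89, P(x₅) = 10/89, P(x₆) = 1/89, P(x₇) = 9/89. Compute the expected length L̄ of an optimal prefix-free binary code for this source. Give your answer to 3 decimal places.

Repeatedly combine the two least-probable nodes; the expected code length is the sum of the merged weights.
merge 1/89 + 9/89 → 10/89
merge 10/89 + 10/89 → 20/89
merge 10/89 + 19/89 → 29/89
merge 20/89 + 20/89 → 40/89
merge 20/89 + 29/89 → 49/89
merge 40/89 + 49/89 → 1
L = 10/89 + 20/89 + 29/89 + 40/89 + 49/89 + 1 = 237/89 ≈ 2.663 bits/symbol.

2.663 bits/symbol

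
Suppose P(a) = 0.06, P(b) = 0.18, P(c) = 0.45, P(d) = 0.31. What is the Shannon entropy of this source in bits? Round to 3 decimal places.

1.731 bits

H = −Σ pᵢ log₂ pᵢ.
−0.06·log₂(0.06) = 0.2435
−0.18·log₂(0.18) = 0.4453
−0.45·log₂(0.45) = 0.5184
−0.31·log₂(0.31) = 0.5238
Sum ≈ 1.7310 → 1.731 bits.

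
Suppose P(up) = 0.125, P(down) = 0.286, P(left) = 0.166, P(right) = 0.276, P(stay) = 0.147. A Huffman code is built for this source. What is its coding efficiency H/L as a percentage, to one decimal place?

98.6%

Entropy H = −Σ p log₂ p ≈ 2.2408 bits.
Huffman merges: 1/8+147/1000→34/125; 83/500+34/125→219/500; 69/250+143/500→281/500; 219/500+281/500→1. L = 284/125 ≈ 2.2720.
Efficiency = H/L = 2.2408/2.2720 = 98.6%.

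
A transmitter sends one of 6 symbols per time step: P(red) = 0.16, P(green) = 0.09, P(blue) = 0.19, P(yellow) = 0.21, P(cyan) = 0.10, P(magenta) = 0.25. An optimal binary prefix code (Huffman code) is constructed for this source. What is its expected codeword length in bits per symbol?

Repeatedly combine the two least-probable nodes; the expected code length is the sum of the merged weights.
merge 9/100 + 1/10 → 19/100
merge 4/25 + 19/100 → 7/20
merge 19/100 + 21/100 → 2/5
merge 1/4 + 7/20 → 3/5
merge 2/5 + 3/5 → 1
L = 19/100 + 7/20 + 2/5 + 3/5 + 1 = 127/50 = 2.54 bits/symbol.

2.54 bits/symbol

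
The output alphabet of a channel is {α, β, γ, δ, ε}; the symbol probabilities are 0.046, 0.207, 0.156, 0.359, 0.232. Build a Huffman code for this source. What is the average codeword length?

Repeatedly combine the two least-probable nodes; the expected code length is the sum of the merged weights.
merge 23/500 + 39/250 → 101/500
merge 101/500 + 207/1000 → 409/1000
merge 29/125 + 359/1000 → 591/1000
merge 409/1000 + 591/1000 → 1
L = 101/500 + 409/1000 + 591/1000 + 1 = 1101/500 = 2.202 bits/symbol.

2.202 bits/symbol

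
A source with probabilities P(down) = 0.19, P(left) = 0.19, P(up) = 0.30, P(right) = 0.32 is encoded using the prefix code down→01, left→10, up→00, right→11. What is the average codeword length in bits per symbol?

2 bits/symbol

L̄ = Σ pᵢ·ℓᵢ = 0.19·2 + 0.19·2 + 0.30·2 + 0.32·2 = 2 bits/symbol.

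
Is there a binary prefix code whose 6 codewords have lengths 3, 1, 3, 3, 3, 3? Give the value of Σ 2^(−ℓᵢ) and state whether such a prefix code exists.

1.125; no

With common denominator 2^3 = 8: Σ 2^(−ℓᵢ) = 1/8 + 4/8 + 1/8 + 1/8 + 1/8 + 1/8 = 9/8 = 1.125.
Kraft's inequality requires Σ ≤ 1; here Σ = 1.125 > 1, so no such prefix code exists.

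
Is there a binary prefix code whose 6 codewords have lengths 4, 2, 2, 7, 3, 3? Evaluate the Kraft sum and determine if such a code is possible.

With common denominator 2^7 = 128: Σ 2^(−ℓᵢ) = 8/128 + 32/128 + 32/128 + 1/128 + 16/128 + 16/128 = 105/128 = 0.8203125.
Kraft's inequality requires Σ ≤ 1; here Σ = 0.8203125 ≤ 1, so such a prefix code exists.

0.8203125; yes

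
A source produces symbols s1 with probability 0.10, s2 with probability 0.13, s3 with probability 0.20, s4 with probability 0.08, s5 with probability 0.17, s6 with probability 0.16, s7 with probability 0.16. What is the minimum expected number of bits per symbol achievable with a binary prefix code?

Repeatedly combine the two least-probable nodes; the expected code length is the sum of the merged weights.
merge 2/25 + 1/10 → 9/50
merge 13/100 + 4/25 → 29/100
merge 4/25 + 17/100 → 33/100
merge 9/50 + 1/5 → 19/50
merge 29/100 + 33/100 → 31/50
merge 19/50 + 31/50 → 1
L = 9/50 + 29/100 + 33/100 + 19/50 + 31/50 + 1 = 14/5 = 2.8 bits/symbol.

2.8 bits/symbol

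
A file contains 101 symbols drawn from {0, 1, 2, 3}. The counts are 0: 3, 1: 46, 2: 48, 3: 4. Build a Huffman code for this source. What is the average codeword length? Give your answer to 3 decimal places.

1.594 bits/symbol

Probabilities are the counts divided by 101.
Repeatedly combine the two least-probable nodes; the expected code length is the sum of the merged weights.
merge 3/101 + 4/101 → 7/101
merge 7/101 + 46/101 → 53/101
merge 48/101 + 53/101 → 1
L = 7/101 + 53/101 + 1 = 161/101 ≈ 1.594 bits/symbol.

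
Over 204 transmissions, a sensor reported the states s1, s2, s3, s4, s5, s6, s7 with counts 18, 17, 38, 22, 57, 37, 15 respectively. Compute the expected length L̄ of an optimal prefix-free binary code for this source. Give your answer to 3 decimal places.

Probabilities are the counts divided by 204.
Repeatedly combine the two least-probable nodes; the expected code length is the sum of the merged weights.
merge 5/68 + 1/12 → 8/51
merge 3/34 + 11/102 → 10/51
merge 8/51 + 37/204 → 23/68
merge 19/102 + 10/51 → 13/34
merge 19/68 + 23/68 → 21/34
merge 13/34 + 21/34 → 1
L = 8/51 + 10/51 + 23/68 + 13/34 + 21/34 + 1 = 183/68 ≈ 2.691 bits/symbol.

2.691 bits/symbol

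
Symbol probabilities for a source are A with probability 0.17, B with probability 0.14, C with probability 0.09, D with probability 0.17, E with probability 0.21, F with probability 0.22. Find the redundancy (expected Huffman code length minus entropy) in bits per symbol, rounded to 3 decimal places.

0.038 bits

Entropy H = −Σ p log₂ p ≈ 2.5323 bits.
Huffman merges: 9/100+7/50→23/100; 17/100+17/100→17/50; 21/100+11/50→43/100; 23/100+17/50→57/100; 43/100+57/100→1. L = 257/100 ≈ 2.5700.
L − H = 2.5700 − 2.5323 = 0.038 bits.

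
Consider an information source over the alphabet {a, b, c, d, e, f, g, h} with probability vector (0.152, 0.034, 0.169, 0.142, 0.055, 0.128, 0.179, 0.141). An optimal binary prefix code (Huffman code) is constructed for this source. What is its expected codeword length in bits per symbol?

Repeatedly combine the two least-probable nodes; the expected code length is the sum of the merged weights.
merge 17/500 + 11/200 → 89/1000
merge 89/1000 + 16/125 → 217/1000
merge 141/1000 + 71/500 → 283/1000
merge 19/125 + 169/1000 → 321/1000
merge 179/1000 + 217/1000 → 99/250
merge 283/1000 + 321/1000 → 151/250
merge 99/250 + 151/250 → 1
L = 89/1000 + 217/1000 + 283/1000 + 321/1000 + 99/250 + 151/250 + 1 = 291/100 = 2.91 bits/symbol.

2.91 bits/symbol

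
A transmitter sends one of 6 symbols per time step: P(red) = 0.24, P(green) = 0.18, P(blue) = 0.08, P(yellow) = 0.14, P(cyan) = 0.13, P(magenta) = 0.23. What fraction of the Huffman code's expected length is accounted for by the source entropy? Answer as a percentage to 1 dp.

Entropy H = −Σ p log₂ p ≈ 2.4984 bits.
Huffman merges: 2/25+13/100→21/100; 7/50+9/50→8/25; 21/100+23/100→11/25; 6/25+8/25→14/25; 11/25+14/25→1. L = 253/100 ≈ 2.5300.
Efficiency = H/L = 2.4984/2.5300 = 98.7%.

98.7%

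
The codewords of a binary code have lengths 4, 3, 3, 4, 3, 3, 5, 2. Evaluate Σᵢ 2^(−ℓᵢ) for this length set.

With common denominator 2^5 = 32: Σ 2^(−ℓᵢ) = 2/32 + 4/32 + 4/32 + 2/32 + 4/32 + 4/32 + 1/32 + 8/32 = 29/32 = 0.90625.

0.90625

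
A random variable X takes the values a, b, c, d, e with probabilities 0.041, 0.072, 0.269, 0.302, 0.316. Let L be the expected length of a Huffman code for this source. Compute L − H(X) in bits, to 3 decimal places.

Entropy H = −Σ p log₂ p ≈ 2.0187 bits.
Huffman merges: 41/1000+9/125→113/1000; 113/1000+269/1000→191/500; 151/500+79/250→309/500; 191/500+309/500→1. L = 2113/1000 ≈ 2.1130.
L − H = 2.1130 − 2.0187 = 0.094 bits.

0.094 bits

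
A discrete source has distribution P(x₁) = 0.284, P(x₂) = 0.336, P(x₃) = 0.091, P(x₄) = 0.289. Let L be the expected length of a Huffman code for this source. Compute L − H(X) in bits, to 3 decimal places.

Entropy H = −Σ p log₂ p ≈ 1.8767 bits.
Huffman merges: 91/1000+71/250→3/8; 289/1000+42/125→5/8; 3/8+5/8→1. L = 2 ≈ 2.0000.
L − H = 2.0000 − 1.8767 = 0.123 bits.

0.123 bits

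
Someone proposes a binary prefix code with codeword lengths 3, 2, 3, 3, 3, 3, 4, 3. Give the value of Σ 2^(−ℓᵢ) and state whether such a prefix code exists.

1.0625; no

With common denominator 2^4 = 16: Σ 2^(−ℓᵢ) = 2/16 + 4/16 + 2/16 + 2/16 + 2/16 + 2/16 + 1/16 + 2/16 = 17/16 = 1.0625.
Kraft's inequality requires Σ ≤ 1; here Σ = 1.0625 > 1, so no such prefix code exists.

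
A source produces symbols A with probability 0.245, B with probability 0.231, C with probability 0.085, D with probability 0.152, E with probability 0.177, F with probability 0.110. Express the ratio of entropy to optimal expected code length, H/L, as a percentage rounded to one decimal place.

Entropy H = −Σ p log₂ p ≈ 2.4934 bits.
Huffman merges: 17/200+11/100→39/200; 19/125+177/1000→329/1000; 39/200+231/1000→213/500; 49/200+329/1000→287/500; 213/500+287/500→1. L = 631/250 ≈ 2.5240.
Efficiency = H/L = 2.4934/2.5240 = 98.8%.

98.8%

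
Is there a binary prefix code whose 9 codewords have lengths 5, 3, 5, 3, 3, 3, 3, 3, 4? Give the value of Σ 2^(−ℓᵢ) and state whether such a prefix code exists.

With common denominator 2^5 = 32: Σ 2^(−ℓᵢ) = 1/32 + 4/32 + 1/32 + 4/32 + 4/32 + 4/32 + 4/32 + 4/32 + 2/32 = 28/32 = 0.875.
Kraft's inequality requires Σ ≤ 1; here Σ = 0.875 ≤ 1, so such a prefix code exists.

0.875; yes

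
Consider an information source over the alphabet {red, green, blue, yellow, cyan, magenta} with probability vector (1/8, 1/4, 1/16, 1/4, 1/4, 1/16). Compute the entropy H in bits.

2.375 bits

Each probability is a power of 1/2, so log₂(1/p) is an integer.
H = Σ p·log₂(1/p) = 1/8·3 + 1/4·2 + 1/16·4 + 1/4·2 + 1/4·2 + 1/16·4 = 2.375 bits.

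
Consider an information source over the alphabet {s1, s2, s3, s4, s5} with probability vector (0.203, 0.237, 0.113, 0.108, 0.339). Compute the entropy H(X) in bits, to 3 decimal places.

2.191 bits

H = −Σ pᵢ log₂ pᵢ.
−0.203·log₂(0.203) = 0.4670
−0.237·log₂(0.237) = 0.4923
−0.113·log₂(0.113) = 0.3555
−0.108·log₂(0.108) = 0.3468
−0.339·log₂(0.339) = 0.5291
Sum ≈ 2.1905 → 2.191 bits.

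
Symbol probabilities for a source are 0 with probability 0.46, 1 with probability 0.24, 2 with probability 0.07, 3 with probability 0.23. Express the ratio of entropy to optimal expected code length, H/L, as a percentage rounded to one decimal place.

96.0%

Entropy H = −Σ p log₂ p ≈ 1.7657 bits.
Huffman merges: 7/100+23/100→3/10; 6/25+3/10→27/50; 23/50+27/50→1. L = 46/25 ≈ 1.8400.
Efficiency = H/L = 1.7657/1.8400 = 96.0%.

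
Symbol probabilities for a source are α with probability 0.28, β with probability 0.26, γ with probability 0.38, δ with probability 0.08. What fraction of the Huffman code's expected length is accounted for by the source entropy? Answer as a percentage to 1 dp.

Entropy H = −Σ p log₂ p ≈ 1.8415 bits.
Huffman merges: 2/25+13/50→17/50; 7/25+17/50→31/50; 19/50+31/50→1. L = 49/25 ≈ 1.9600.
Efficiency = H/L = 1.8415/1.9600 = 94.0%.

94.0%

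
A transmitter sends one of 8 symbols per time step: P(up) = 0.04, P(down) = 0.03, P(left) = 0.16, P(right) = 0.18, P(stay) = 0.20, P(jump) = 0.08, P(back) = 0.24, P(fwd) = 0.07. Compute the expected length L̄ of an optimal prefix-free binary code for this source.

Repeatedly combine the two least-probable nodes; the expected code length is the sum of the merged weights.
merge 3/100 + 1/25 → 7/100
merge 7/100 + 7/100 → 7/50
merge 2/25 + 7/50 → 11/50
merge 4/25 + 9/50 → 17/50
merge 1/5 + 11/50 → 21/50
merge 6/25 + 17/50 → 29/50
merge 21/50 + 29/50 → 1
L = 7/100 + 7/50 + 11/50 + 17/50 + 21/50 + 29/50 + 1 = 277/100 = 2.77 bits/symbol.

2.77 bits/symbol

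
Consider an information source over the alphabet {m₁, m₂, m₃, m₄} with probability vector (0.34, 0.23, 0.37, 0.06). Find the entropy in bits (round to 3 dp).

H = −Σ pᵢ log₂ pᵢ.
−0.34·log₂(0.34) = 0.5292
−0.23·log₂(0.23) = 0.4877
−0.37·log₂(0.37) = 0.5307
−0.06·log₂(0.06) = 0.2435
Sum ≈ 1.7911 → 1.791 bits.

1.791 bits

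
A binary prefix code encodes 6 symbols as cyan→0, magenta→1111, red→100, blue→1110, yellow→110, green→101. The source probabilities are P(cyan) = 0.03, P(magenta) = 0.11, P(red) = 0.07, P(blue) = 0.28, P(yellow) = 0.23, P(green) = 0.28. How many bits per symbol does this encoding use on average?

3.33 bits/symbol

L̄ = Σ pᵢ·ℓᵢ = 0.03·1 + 0.11·4 + 0.07·3 + 0.28·4 + 0.23·3 + 0.28·3 = 3.33 bits/symbol.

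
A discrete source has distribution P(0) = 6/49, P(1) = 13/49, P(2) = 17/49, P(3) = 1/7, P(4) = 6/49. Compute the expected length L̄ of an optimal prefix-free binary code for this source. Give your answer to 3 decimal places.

2.245 bits/symbol

Repeatedly combine the two least-probable nodes; the expected code length is the sum of the merged weights.
merge 6/49 + 6/49 → 12/49
merge 1/7 + 12/49 → 19/49
merge 13/49 + 17/49 → 30/49
merge 19/49 + 30/49 → 1
L = 12/49 + 19/49 + 30/49 + 1 = 110/49 ≈ 2.245 bits/symbol.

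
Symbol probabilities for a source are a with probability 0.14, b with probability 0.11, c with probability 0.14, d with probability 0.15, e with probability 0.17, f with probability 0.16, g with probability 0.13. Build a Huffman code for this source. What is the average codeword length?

2.83 bits/symbol

Repeatedly combine the two least-probable nodes; the expected code length is the sum of the merged weights.
merge 11/100 + 13/100 → 6/25
merge 7/50 + 7/50 → 7/25
merge 3/20 + 4/25 → 31/100
merge 17/100 + 6/25 → 41/100
merge 7/25 + 31/100 → 59/100
merge 41/100 + 59/100 → 1
L = 6/25 + 7/25 + 31/100 + 41/100 + 59/100 + 1 = 283/100 = 2.83 bits/symbol.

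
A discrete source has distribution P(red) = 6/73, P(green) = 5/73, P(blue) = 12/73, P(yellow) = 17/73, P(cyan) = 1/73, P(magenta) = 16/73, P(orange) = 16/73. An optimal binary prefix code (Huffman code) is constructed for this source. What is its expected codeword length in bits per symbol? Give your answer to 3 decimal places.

Repeatedly combine the two least-probable nodes; the expected code length is the sum of the merged weights.
merge 1/73 + 5/73 → 6/73
merge 6/73 + 6/73 → 12/73
merge 12/73 + 12/73 → 24/73
merge 16/73 + 16/73 → 32/73
merge 17/73 + 24/73 → 41/73
merge 32/73 + 41/73 → 1
L = 6/73 + 12/73 + 24/73 + 32/73 + 41/73 + 1 = 188/73 ≈ 2.575 bits/symbol.

2.575 bits/symbol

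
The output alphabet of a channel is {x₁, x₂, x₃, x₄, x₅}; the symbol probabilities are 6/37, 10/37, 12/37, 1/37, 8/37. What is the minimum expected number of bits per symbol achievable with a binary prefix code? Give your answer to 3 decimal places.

Repeatedly combine the two least-probable nodes; the expected code length is the sum of the merged weights.
merge 1/37 + 6/37 → 7/37
merge 7/37 + 8/37 → 15/37
merge 10/37 + 12/37 → 22/37
merge 15/37 + 22/37 → 1
L = 7/37 + 15/37 + 22/37 + 1 = 81/37 ≈ 2.189 bits/symbol.

2.189 bits/symbol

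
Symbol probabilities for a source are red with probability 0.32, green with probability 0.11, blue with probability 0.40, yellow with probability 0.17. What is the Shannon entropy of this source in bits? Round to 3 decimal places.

H = −Σ pᵢ log₂ pᵢ.
−0.32·log₂(0.32) = 0.5260
−0.11·log₂(0.11) = 0.3503
−0.40·log₂(0.40) = 0.5288
−0.17·log₂(0.17) = 0.4346
Sum ≈ 1.8397 → 1.840 bits.

1.840 bits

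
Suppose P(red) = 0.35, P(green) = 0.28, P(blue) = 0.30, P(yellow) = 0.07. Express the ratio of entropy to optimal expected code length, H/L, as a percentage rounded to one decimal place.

91.7%

Entropy H = −Σ p log₂ p ≈ 1.8340 bits.
Huffman merges: 7/100+7/25→7/20; 3/10+7/20→13/20; 7/20+13/20→1. L = 2 ≈ 2.0000.
Efficiency = H/L = 1.8340/2.0000 = 91.7%.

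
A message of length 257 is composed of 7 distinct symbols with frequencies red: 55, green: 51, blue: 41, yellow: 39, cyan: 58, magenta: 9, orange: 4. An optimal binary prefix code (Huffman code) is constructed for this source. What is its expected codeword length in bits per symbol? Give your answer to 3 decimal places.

Probabilities are the counts divided by 257.
Repeatedly combine the two least-probable nodes; the expected code length is the sum of the merged weights.
merge 4/257 + 9/257 → 13/257
merge 13/257 + 39/257 → 52/257
merge 41/257 + 51/257 → 92/257
merge 52/257 + 55/257 → 107/257
merge 58/257 + 92/257 → 150/257
merge 107/257 + 150/257 → 1
L = 13/257 + 52/257 + 92/257 + 107/257 + 150/257 + 1 = 671/257 ≈ 2.611 bits/symbol.

2.611 bits/symbol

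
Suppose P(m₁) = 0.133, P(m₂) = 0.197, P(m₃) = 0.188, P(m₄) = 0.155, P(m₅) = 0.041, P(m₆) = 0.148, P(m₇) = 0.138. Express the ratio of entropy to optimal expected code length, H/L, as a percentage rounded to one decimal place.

97.2%

Entropy H = −Σ p log₂ p ≈ 2.7102 bits.
Huffman merges: 41/1000+133/1000→87/500; 69/500+37/250→143/500; 31/200+87/500→329/1000; 47/250+197/1000→77/200; 143/500+329/1000→123/200; 77/200+123/200→1. L = 2789/1000 ≈ 2.7890.
Efficiency = H/L = 2.7102/2.7890 = 97.2%.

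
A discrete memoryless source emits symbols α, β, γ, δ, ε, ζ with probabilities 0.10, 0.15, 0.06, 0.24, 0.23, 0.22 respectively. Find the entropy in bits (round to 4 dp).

2.4486 bits

H = −Σ pᵢ log₂ pᵢ.
−0.10·log₂(0.10) = 0.3322
−0.15·log₂(0.15) = 0.4105
−0.06·log₂(0.06) = 0.2435
−0.24·log₂(0.24) = 0.4941
−0.23·log₂(0.23) = 0.4877
−0.22·log₂(0.22) = 0.4806
Sum ≈ 2.4486 → 2.4486 bits.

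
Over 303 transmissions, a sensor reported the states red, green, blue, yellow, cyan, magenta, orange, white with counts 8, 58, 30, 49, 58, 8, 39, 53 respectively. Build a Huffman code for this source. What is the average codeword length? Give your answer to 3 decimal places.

Probabilities are the counts divided by 303.
Repeatedly combine the two least-probable nodes; the expected code length is the sum of the merged weights.
merge 8/303 + 8/303 → 16/303
merge 16/303 + 10/101 → 46/303
merge 13/101 + 46/303 → 85/303
merge 49/303 + 53/303 → 34/101
merge 58/303 + 58/303 → 116/303
merge 85/303 + 34/101 → 187/303
merge 116/303 + 187/303 → 1
L = 16/303 + 46/303 + 85/303 + 34/101 + 116/303 + 187/303 + 1 = 285/101 ≈ 2.822 bits/symbol.

2.822 bits/symbol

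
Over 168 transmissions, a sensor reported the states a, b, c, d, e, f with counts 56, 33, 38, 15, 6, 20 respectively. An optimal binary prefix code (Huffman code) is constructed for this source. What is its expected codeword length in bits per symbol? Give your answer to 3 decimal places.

Probabilities are the counts divided by 168.
Repeatedly combine the two least-probable nodes; the expected code length is the sum of the merged weights.
merge 1/28 + 5/56 → 1/8
merge 5/42 + 1/8 → 41/168
merge 11/56 + 19/84 → 71/168
merge 41/168 + 1/3 → 97/168
merge 71/168 + 97/168 → 1
L = 1/8 + 41/168 + 71/168 + 97/168 + 1 = 199/84 ≈ 2.369 bits/symbol.

2.369 bits/symbol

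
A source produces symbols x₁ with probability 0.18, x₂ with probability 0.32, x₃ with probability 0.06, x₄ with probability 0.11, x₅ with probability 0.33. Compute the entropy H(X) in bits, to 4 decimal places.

H = −Σ pᵢ log₂ pᵢ.
−0.18·log₂(0.18) = 0.4453
−0.32·log₂(0.32) = 0.5260
−0.06·log₂(0.06) = 0.2435
−0.11·log₂(0.11) = 0.3503
−0.33·log₂(0.33) = 0.5278
Sum ≈ 2.0930 → 2.0930 bits.

2.0930 bits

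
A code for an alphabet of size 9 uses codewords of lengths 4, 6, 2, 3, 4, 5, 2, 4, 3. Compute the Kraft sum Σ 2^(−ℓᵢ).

With common denominator 2^6 = 64: Σ 2^(−ℓᵢ) = 4/64 + 1/64 + 16/64 + 8/64 + 4/64 + 2/64 + 16/64 + 4/64 + 8/64 = 63/64 = 0.984375.

0.984375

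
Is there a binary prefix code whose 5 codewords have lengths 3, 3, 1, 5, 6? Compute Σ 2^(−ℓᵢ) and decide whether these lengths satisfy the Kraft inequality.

0.796875; yes

With common denominator 2^6 = 64: Σ 2^(−ℓᵢ) = 8/64 + 8/64 + 32/64 + 2/64 + 1/64 = 51/64 = 0.796875.
Kraft's inequality requires Σ ≤ 1; here Σ = 0.796875 ≤ 1, so such a prefix code exists.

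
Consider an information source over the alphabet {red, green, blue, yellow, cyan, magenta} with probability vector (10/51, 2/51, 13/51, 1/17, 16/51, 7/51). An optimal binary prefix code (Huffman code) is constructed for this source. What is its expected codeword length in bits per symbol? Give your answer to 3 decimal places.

Repeatedly combine the two least-probable nodes; the expected code length is the sum of the merged weights.
merge 2/51 + 1/17 → 5/51
merge 5/51 + 7/51 → 4/17
merge 10/51 + 4/17 → 22/51
merge 13/51 + 16/51 → 29/51
merge 22/51 + 29/51 → 1
L = 5/51 + 4/17 + 22/51 + 29/51 + 1 = 7/3 ≈ 2.333 bits/symbol.

2.333 bits/symbol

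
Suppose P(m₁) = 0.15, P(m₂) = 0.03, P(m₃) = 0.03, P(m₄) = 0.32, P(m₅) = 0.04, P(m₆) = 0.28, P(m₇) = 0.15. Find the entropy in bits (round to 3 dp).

2.351 bits

H = −Σ pᵢ log₂ pᵢ.
−0.15·log₂(0.15) = 0.4105
−0.03·log₂(0.03) = 0.1518
−0.03·log₂(0.03) = 0.1518
−0.32·log₂(0.32) = 0.5260
−0.04·log₂(0.04) = 0.1858
−0.28·log₂(0.28) = 0.5142
−0.15·log₂(0.15) = 0.4105
Sum ≈ 2.3506 → 2.351 bits.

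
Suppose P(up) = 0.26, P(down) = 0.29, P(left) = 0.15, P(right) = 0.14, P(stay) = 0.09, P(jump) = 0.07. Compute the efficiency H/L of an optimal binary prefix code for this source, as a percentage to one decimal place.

98.5%

Entropy H = −Σ p log₂ p ≈ 2.4121 bits.
Huffman merges: 7/100+9/100→4/25; 7/50+3/20→29/100; 4/25+13/50→21/50; 29/100+29/100→29/50; 21/50+29/50→1. L = 49/20 ≈ 2.4500.
Efficiency = H/L = 2.4121/2.4500 = 98.5%.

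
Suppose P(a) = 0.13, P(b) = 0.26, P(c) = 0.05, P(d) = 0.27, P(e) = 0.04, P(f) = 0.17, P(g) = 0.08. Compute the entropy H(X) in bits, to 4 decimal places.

H = −Σ pᵢ log₂ pᵢ.
−0.13·log₂(0.13) = 0.3826
−0.26·log₂(0.26) = 0.5053
−0.05·log₂(0.05) = 0.2161
−0.27·log₂(0.27) = 0.5100
−0.04·log₂(0.04) = 0.1858
−0.17·log₂(0.17) = 0.4346
−0.08·log₂(0.08) = 0.2915
Sum ≈ 2.5259 → 2.5259 bits.

2.5259 bits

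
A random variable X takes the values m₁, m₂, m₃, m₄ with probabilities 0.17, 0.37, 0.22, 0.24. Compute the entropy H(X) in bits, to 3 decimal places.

1.940 bits

H = −Σ pᵢ log₂ pᵢ.
−0.17·log₂(0.17) = 0.4346
−0.37·log₂(0.37) = 0.5307
−0.22·log₂(0.22) = 0.4806
−0.24·log₂(0.24) = 0.4941
Sum ≈ 1.9400 → 1.940 bits.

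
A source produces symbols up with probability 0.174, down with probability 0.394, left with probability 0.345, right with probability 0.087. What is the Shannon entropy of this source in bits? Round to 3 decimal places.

H = −Σ pᵢ log₂ pᵢ.
−0.174·log₂(0.174) = 0.4390
−0.394·log₂(0.394) = 0.5294
−0.345·log₂(0.345) = 0.5297
−0.087·log₂(0.087) = 0.3065
Sum ≈ 1.8046 → 1.805 bits.

1.805 bits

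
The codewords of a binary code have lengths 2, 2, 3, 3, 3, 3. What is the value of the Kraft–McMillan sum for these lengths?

1

With common denominator 2^3 = 8: Σ 2^(−ℓᵢ) = 2/8 + 2/8 + 1/8 + 1/8 + 1/8 + 1/8 = 8/8 = 1.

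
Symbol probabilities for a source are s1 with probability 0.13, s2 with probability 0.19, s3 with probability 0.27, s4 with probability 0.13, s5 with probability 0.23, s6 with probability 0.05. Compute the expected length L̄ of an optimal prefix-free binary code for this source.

2.49 bits/symbol

Repeatedly combine the two least-probable nodes; the expected code length is the sum of the merged weights.
merge 1/20 + 13/100 → 9/50
merge 13/100 + 9/50 → 31/100
merge 19/100 + 23/100 → 21/50
merge 27/100 + 31/100 → 29/50
merge 21/50 + 29/50 → 1
L = 9/50 + 31/100 + 21/50 + 29/50 + 1 = 249/100 = 2.49 bits/symbol.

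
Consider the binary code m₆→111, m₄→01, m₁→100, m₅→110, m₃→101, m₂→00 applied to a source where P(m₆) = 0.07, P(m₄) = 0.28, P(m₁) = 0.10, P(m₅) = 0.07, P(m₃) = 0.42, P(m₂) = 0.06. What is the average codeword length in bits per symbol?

2.66 bits/symbol

L̄ = Σ pᵢ·ℓᵢ = 0.07·3 + 0.28·2 + 0.10·3 + 0.07·3 + 0.42·3 + 0.06·2 = 2.66 bits/symbol.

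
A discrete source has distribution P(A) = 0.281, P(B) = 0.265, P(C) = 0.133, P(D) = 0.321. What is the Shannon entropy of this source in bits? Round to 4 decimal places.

1.9357 bits

H = −Σ pᵢ log₂ pᵢ.
−0.281·log₂(0.281) = 0.5146
−0.265·log₂(0.265) = 0.5077
−0.133·log₂(0.133) = 0.3871
−0.321·log₂(0.321) = 0.5262
Sum ≈ 1.9357 → 1.9357 bits.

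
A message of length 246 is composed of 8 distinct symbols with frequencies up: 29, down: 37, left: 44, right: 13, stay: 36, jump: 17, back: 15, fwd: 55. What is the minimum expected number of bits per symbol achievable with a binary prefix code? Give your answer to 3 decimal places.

2.890 bits/symbol

Probabilities are the counts divided by 246.
Repeatedly combine the two least-probable nodes; the expected code length is the sum of the merged weights.
merge 13/246 + 5/82 → 14/123
merge 17/246 + 14/123 → 15/82
merge 29/246 + 6/41 → 65/246
merge 37/246 + 22/123 → 27/82
merge 15/82 + 55/246 → 50/123
merge 65/246 + 27/82 → 73/123
merge 50/123 + 73/123 → 1
L = 14/123 + 15/82 + 65/246 + 27/82 + 50/123 + 73/123 + 1 = 237/82 ≈ 2.890 bits/symbol.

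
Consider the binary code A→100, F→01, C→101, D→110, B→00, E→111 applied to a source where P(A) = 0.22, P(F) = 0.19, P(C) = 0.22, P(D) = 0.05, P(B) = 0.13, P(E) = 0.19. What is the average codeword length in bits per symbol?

2.68 bits/symbol

L̄ = Σ pᵢ·ℓᵢ = 0.22·3 + 0.19·2 + 0.22·3 + 0.05·3 + 0.13·2 + 0.19·3 = 2.68 bits/symbol.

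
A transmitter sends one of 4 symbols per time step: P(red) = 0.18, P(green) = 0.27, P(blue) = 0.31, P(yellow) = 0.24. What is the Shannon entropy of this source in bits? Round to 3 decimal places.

1.973 bits

H = −Σ pᵢ log₂ pᵢ.
−0.18·log₂(0.18) = 0.4453
−0.27·log₂(0.27) = 0.5100
−0.31·log₂(0.31) = 0.5238
−0.24·log₂(0.24) = 0.4941
Sum ≈ 1.9733 → 1.973 bits.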